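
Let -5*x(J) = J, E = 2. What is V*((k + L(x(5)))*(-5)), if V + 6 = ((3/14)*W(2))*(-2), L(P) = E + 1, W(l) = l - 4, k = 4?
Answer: 180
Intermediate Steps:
W(l) = -4 + l
x(J) = -J/5
L(P) = 3 (L(P) = 2 + 1 = 3)
V = -36/7 (V = -6 + ((3/14)*(-4 + 2))*(-2) = -6 + ((3*(1/14))*(-2))*(-2) = -6 + ((3/14)*(-2))*(-2) = -6 - 3/7*(-2) = -6 + 6/7 = -36/7 ≈ -5.1429)
V*((k + L(x(5)))*(-5)) = -36*(4 + 3)*(-5)/7 = -36*(-5) = -36/7*(-35) = 180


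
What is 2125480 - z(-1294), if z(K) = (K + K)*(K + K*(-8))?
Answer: 25567584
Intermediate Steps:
z(K) = -14*K² (z(K) = (2*K)*(K - 8*K) = (2*K)*(-7*K) = -14*K²)
2125480 - z(-1294) = 2125480 - (-14)*(-1294)² = 2125480 - (-14)*1674436 = 2125480 - 1*(-23442104) = 2125480 + 23442104 = 25567584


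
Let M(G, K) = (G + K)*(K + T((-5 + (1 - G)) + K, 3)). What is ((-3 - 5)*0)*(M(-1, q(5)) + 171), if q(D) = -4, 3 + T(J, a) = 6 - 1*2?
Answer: 0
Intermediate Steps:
T(J, a) = 1 (T(J, a) = -3 + (6 - 1*2) = -3 + (6 - 2) = -3 + 4 = 1)
M(G, K) = (1 + K)*(G + K) (M(G, K) = (G + K)*(K + 1) = (G + K)*(1 + K) = (1 + K)*(G + K))
((-3 - 5)*0)*(M(-1, q(5)) + 171) = ((-3 - 5)*0)*((-1 - 4 + (-4)² - 1*(-4)) + 171) = (-8*0)*((-1 - 4 + 16 + 4) + 171) = 0*(15 + 171) = 0*186 = 0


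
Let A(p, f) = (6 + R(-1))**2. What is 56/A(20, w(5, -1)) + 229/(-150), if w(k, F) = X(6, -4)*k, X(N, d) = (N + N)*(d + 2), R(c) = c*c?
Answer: -403/1050 ≈ -0.38381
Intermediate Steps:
R(c) = c**2
X(N, d) = 2*N*(2 + d) (X(N, d) = (2*N)*(2 + d) = 2*N*(2 + d))
w(k, F) = -24*k (w(k, F) = (2*6*(2 - 4))*k = (2*6*(-2))*k = -24*k)
A(p, f) = 49 (A(p, f) = (6 + (-1)**2)**2 = (6 + 1)**2 = 7**2 = 49)
56/A(20, w(5, -1)) + 229/(-150) = 56/49 + 229/(-150) = 56*(1/49) + 229*(-1/150) = 8/7 - 229/150 = -403/1050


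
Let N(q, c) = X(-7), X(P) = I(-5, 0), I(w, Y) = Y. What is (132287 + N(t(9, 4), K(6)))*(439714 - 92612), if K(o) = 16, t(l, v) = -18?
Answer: 45917082274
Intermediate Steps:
X(P) = 0
N(q, c) = 0
(132287 + N(t(9, 4), K(6)))*(439714 - 92612) = (132287 + 0)*(439714 - 92612) = 132287*347102 = 45917082274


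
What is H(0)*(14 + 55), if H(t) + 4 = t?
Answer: -276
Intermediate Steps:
H(t) = -4 + t
H(0)*(14 + 55) = (-4 + 0)*(14 + 55) = -4*69 = -276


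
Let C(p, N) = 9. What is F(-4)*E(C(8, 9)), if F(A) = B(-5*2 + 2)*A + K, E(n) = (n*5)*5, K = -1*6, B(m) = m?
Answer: 5850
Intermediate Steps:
K = -6
E(n) = 25*n (E(n) = (5*n)*5 = 25*n)
F(A) = -6 - 8*A (F(A) = (-5*2 + 2)*A - 6 = (-10 + 2)*A - 6 = -8*A - 6 = -6 - 8*A)
F(-4)*E(C(8, 9)) = (-6 - 8*(-4))*(25*9) = (-6 + 32)*225 = 26*225 = 5850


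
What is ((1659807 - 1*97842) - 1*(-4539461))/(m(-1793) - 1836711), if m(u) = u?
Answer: -3050713/919252 ≈ -3.3187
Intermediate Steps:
((1659807 - 1*97842) - 1*(-4539461))/(m(-1793) - 1836711) = ((1659807 - 1*97842) - 1*(-4539461))/(-1793 - 1836711) = ((1659807 - 97842) + 4539461)/(-1838504) = (1561965 + 4539461)*(-1/1838504) = 6101426*(-1/1838504) = -3050713/919252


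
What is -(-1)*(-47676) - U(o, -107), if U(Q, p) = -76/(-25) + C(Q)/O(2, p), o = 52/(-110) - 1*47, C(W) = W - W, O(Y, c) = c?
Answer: -1191976/25 ≈ -47679.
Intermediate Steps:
C(W) = 0
o = -2611/55 (o = 52*(-1/110) - 47 = -26/55 - 47 = -2611/55 ≈ -47.473)
U(Q, p) = 76/25 (U(Q, p) = -76/(-25) + 0/p = -76*(-1/25) + 0 = 76/25 + 0 = 76/25)
-(-1)*(-47676) - U(o, -107) = -(-1)*(-47676) - 1*76/25 = -1*47676 - 76/25 = -47676 - 76/25 = -1191976/25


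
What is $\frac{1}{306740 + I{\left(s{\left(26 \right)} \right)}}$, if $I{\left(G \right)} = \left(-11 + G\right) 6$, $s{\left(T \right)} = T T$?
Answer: $\frac{1}{310730} \approx 3.2182 \cdot 10^{-6}$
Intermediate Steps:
$s{\left(T \right)} = T^{2}$
$I{\left(G \right)} = -66 + 6 G$
$\frac{1}{306740 + I{\left(s{\left(26 \right)} \right)}} = \frac{1}{306740 - \left(66 - 6 \cdot 26^{2}\right)} = \frac{1}{306740 + \left(-66 + 6 \cdot 676\right)} = \frac{1}{306740 + \left(-66 + 4056\right)} = \frac{1}{306740 + 3990} = \frac{1}{310730}$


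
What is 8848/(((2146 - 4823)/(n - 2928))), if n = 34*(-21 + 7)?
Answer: 30118592/2677 ≈ 11251.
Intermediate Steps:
n = -476 (n = 34*(-14) = -476)
8848/(((2146 - 4823)/(n - 2928))) = 8848/(((2146 - 4823)/(-476 - 2928))) = 8848/((-2677/(-3404))) = 8848/((-2677*(-1/3404))) = 8848/(2677/3404) = 8848*(3404/2677) = 30118592/2677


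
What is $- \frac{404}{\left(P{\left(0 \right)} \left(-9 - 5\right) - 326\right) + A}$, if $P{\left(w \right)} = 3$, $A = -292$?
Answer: $\frac{101}{165} \approx 0.61212$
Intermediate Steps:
$- \frac{404}{\left(P{\left(0 \right)} \left(-9 - 5\right) - 326\right) + A} = - \frac{404}{\left(3 \left(-9 - 5\right) - 326\right) - 292} = - \frac{404}{\left(3 \left(-14\right) - 326\right) - 292} = - \frac{404}{\left(-42 - 326\right) - 292} = - \frac{404}{-368 - 292} = - \frac{404}{-660} = \left(-404\right) \left(- \frac{1}{660}\right) = \frac{101}{165}$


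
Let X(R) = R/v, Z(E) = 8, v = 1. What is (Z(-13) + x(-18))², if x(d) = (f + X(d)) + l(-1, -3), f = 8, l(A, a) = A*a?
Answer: 1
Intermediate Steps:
X(R) = R (X(R) = R/1 = R*1 = R)
x(d) = 11 + d (x(d) = (8 + d) - 1*(-3) = (8 + d) + 3 = 11 + d)
(Z(-13) + x(-18))² = (8 + (11 - 18))² = (8 - 7)² = 1² = 1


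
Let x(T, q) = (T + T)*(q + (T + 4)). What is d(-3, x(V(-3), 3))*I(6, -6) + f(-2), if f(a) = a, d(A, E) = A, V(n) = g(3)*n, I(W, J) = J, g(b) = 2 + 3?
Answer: 16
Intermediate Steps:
g(b) = 5
V(n) = 5*n
x(T, q) = 2*T*(4 + T + q) (x(T, q) = (2*T)*(q + (4 + T)) = (2*T)*(4 + T + q) = 2*T*(4 + T + q))
d(-3, x(V(-3), 3))*I(6, -6) + f(-2) = -3*(-6) - 2 = 18 - 2 = 16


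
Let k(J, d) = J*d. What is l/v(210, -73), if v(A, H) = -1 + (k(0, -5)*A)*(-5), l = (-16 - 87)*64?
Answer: 6592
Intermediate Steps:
l = -6592 (l = -103*64 = -6592)
v(A, H) = -1 (v(A, H) = -1 + ((0*(-5))*A)*(-5) = -1 + (0*A)*(-5) = -1 + 0*(-5) = -1 + 0 = -1)
l/v(210, -73) = -6592/(-1) = -6592*(-1) = 6592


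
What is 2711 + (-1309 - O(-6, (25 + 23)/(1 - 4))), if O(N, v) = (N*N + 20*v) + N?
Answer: 1692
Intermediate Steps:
O(N, v) = N + N² + 20*v (O(N, v) = (N² + 20*v) + N = N + N² + 20*v)
2711 + (-1309 - O(-6, (25 + 23)/(1 - 4))) = 2711 + (-1309 - (-6 + (-6)² + 20*((25 + 23)/(1 - 4)))) = 2711 + (-1309 - (-6 + 36 + 20*(48/(-3)))) = 2711 + (-1309 - (-6 + 36 + 20*(48*(-⅓)))) = 2711 + (-1309 - (-6 + 36 + 20*(-16))) = 2711 + (-1309 - (-6 + 36 - 320)) = 2711 + (-1309 - 1*(-290)) = 2711 + (-1309 + 290) = 2711 - 1019 = 1692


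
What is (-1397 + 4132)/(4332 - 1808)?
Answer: 2735/2524 ≈ 1.0836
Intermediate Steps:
(-1397 + 4132)/(4332 - 1808) = 2735/2524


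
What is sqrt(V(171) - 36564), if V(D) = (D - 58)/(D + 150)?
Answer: I*sqrt(3767554851)/321 ≈ 191.22*I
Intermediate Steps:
V(D) = (-58 + D)/(150 + D)
sqrt(V(171) - 36564) = sqrt((-58 + 171)/(150 + 171) - 36564) = sqrt(113/321 - 36564) = sqrt(-11736931/321) = I*sqrt(3767554851)/321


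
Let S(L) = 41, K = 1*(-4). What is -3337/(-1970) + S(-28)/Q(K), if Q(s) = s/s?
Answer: 84107/1970 ≈ 42.694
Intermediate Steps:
K = -4
Q(s) = 1
-3337/(-1970) + S(-28)/Q(K) = -3337/(-1970) + 41/1 = -3337*(-1/1970) + 41*1 = 3337/1970 + 41 = 84107/1970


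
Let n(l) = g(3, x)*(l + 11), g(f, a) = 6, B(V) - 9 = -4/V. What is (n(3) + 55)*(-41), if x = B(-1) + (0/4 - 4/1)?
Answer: -5699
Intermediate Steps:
B(V) = 9 - 4/V
x = 9 (x = (9 - 4/(-1)) + (0/4 - 4/1) = (9 - 4*(-1)) + (0*(¼) - 4*1) = (9 + 4) + (0 - 4) = 13 - 4 = 9)
n(l) = 66 + 6*l (n(l) = 6*(l + 11) = 6*(11 + l) = 66 + 6*l)
(n(3) + 55)*(-41) = ((66 + 6*3) + 55)*(-41) = ((66 + 18) + 55)*(-41) = (84 + 55)*(-41) = 139*(-41) = -5699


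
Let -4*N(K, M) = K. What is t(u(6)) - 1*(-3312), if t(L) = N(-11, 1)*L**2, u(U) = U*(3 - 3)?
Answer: 3312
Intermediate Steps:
u(U) = 0 (u(U) = U*0 = 0)
N(K, M) = -K/4
t(L) = 11*L**2/4 (t(L) = (-1/4*(-11))*L**2 = 11*L**2/4)
t(u(6)) - 1*(-3312) = (11/4)*0**2 - 1*(-3312) = (11/4)*0 + 3312 = 0 + 3312 = 3312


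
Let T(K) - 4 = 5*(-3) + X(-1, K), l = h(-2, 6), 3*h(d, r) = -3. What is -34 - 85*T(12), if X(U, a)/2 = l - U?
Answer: 901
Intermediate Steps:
h(d, r) = -1 (h(d, r) = (1/3)*(-3) = -1)
l = -1
X(U, a) = -2 - 2*U (X(U, a) = 2*(-1 - U) = -2 - 2*U)
T(K) = -11 (T(K) = 4 + (5*(-3) + (-2 - 2*(-1))) = 4 + (-15 + (-2 + 2)) = 4 + (-15 + 0) = 4 - 15 = -11)
-34 - 85*T(12) = -34 - 85*(-11) = -34 + 935 = 901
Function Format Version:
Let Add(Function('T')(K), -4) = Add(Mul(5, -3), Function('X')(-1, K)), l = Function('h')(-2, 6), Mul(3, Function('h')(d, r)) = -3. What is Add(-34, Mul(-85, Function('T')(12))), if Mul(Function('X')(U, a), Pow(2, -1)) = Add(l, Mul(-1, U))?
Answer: 901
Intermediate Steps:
Function('h')(d, r) = -1 (Function('h')(d, r) = Mul(Rational(1, 3), -3) = -1)
l = -1
Function('X')(U, a) = Add(-2, Mul(-2, U)) (Function('X')(U, a) = Mul(2, Add(-1, Mul(-1, U))) = Add(-2, Mul(-2, U)))
Function('T')(K) = -11 (Function('T')(K) = Add(4, Add(Mul(5, -3), Add(-2, Mul(-2, -1)))) = Add(4, Add(-15, Add(-2, 2))) = Add(4, Add(-15, 0)) = Add(4, -15) = -11)
Add(-34, Mul(-85, Function('T')(12))) = Add(-34, Mul(-85, -11)) = Add(-34, 935) = 901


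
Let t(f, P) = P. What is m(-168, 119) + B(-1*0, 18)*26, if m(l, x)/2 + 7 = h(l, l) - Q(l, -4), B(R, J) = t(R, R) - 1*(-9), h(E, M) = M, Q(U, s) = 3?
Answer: -122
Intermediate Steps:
B(R, J) = 9 + R (B(R, J) = R - 1*(-9) = R + 9 = 9 + R)
m(l, x) = -20 + 2*l (m(l, x) = -14 + 2*(l - 1*3) = -14 + 2*(l - 3) = -14 + 2*(-3 + l) = -14 + (-6 + 2*l) = -20 + 2*l)
m(-168, 119) + B(-1*0, 18)*26 = (-20 + 2*(-168)) + (9 - 1*0)*26 = (-20 - 336) + (9 + 0)*26 = -356 + 9*26 = -356 + 234 = -122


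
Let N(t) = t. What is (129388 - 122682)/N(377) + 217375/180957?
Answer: 1295448017/68220789 ≈ 18.989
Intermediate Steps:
(129388 - 122682)/N(377) + 217375/180957 = (129388 - 122682)/377 + 217375/180957 = 6706*(1/377) + 217375*(1/180957) = 6706/377 + 217375/180957 = 1295448017/68220789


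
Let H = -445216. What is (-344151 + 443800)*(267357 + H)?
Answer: -17723471491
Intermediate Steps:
(-344151 + 443800)*(267357 + H) = (-344151 + 443800)*(267357 - 445216) = 99649*(-177859) = -17723471491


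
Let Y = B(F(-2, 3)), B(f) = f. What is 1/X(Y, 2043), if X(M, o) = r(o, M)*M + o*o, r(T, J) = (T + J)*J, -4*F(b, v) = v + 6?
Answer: 64/267787539 ≈ 2.3900e-7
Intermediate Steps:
F(b, v) = -3/2 - v/4 (F(b, v) = -(v + 6)/4 = -(6 + v)/4 = -3/2 - v/4)
r(T, J) = J*(J + T) (r(T, J) = (J + T)*J = J*(J + T))
Y = -9/4 (Y = -3/2 - 1/4*3 = -3/2 - 3/4 = -9/4 ≈ -2.2500)
X(M, o) = o**2 + M**2*(M + o) (X(M, o) = (M*(M + o))*M + o*o = M**2*(M + o) + o**2 = o**2 + M**2*(M + o))
1/X(Y, 2043) = 1/(2043**2 + (-9/4)**2*(-9/4 + 2043)) = 1/(4173849 + (81/16)*(8163/4)) = 1/(4173849 + 661203/64) = 1/(267787539/64) = 64/267787539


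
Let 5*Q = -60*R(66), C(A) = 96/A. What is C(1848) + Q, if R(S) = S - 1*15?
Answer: -47120/77 ≈ -611.95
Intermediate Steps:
R(S) = -15 + S (R(S) = S - 15 = -15 + S)
Q = -612 (Q = (-60*(-15 + 66))/5 = (-60*51)/5 = (1/5)*(-3060) = -612)
C(1848) + Q = 96/1848 - 612 = 96*(1/1848) - 612 = 4/77 - 612 = -47120/77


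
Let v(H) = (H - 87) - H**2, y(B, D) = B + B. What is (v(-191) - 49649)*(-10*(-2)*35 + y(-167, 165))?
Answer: -31625328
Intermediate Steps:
y(B, D) = 2*B
v(H) = -87 + H - H**2 (v(H) = (-87 + H) - H**2 = -87 + H - H**2)
(v(-191) - 49649)*(-10*(-2)*35 + y(-167, 165)) = ((-87 - 191 - 1*(-191)**2) - 49649)*(-10*(-2)*35 + 2*(-167)) = ((-87 - 191 - 1*36481) - 49649)*(20*35 - 334) = ((-87 - 191 - 36481) - 49649)*(700 - 334) = (-36759 - 49649)*366 = -86408*366 = -31625328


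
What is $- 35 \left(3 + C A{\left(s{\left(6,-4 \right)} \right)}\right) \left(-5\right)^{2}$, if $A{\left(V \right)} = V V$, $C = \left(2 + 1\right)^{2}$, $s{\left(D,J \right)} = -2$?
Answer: $-34125$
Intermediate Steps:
$C = 9$ ($C = 3^{2} = 9$)
$A{\left(V \right)} = V^{2}$
$- 35 \left(3 + C A{\left(s{\left(6,-4 \right)} \right)}\right) \left(-5\right)^{2} = - 35 \left(3 + 9 \left(-2\right)^{2}\right) \left(-5\right)^{2} = - 35 \left(3 + 9 \cdot 4\right) 25 = - 35 \left(3 + 36\right) 25 = \left(-35\right) 39 \cdot 25 = \left(-1365\right) 25 = -34125$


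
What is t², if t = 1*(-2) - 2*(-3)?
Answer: 16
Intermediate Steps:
t = 4 (t = -2 + 6 = 4)
t² = 4² = 16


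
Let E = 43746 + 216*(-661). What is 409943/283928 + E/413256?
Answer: 5887250607/4888956232 ≈ 1.2042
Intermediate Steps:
E = -99030 (E = 43746 - 142776 = -99030)
409943/283928 + E/413256 = 409943/283928 - 99030/413256 = 409943*(1/283928) - 99030*1/413256 = 409943/283928 - 16505/68876 = 5887250607/4888956232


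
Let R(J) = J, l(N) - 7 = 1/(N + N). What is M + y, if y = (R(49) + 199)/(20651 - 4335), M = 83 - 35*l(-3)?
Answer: -3821651/24474 ≈ -156.15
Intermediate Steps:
l(N) = 7 + 1/(2*N) (l(N) = 7 + 1/(N + N) = 7 + 1/(2*N))
M = -937/6 (M = 83 - 35*(7 + (½)/(-3)) = 83 - 35*(7 + (½)*(-⅓)) = 83 - 35*(7 - ⅙) = 83 - 35*41/6 = 83 - 1435/6 = -937/6 ≈ -156.17)
y = 62/4079 (y = (49 + 199)/(20651 - 4335) = 248/16316 = 248*(1/16316) = 62/4079 ≈ 0.015200)
M + y = -937/6 + 62/4079 = -3821651/24474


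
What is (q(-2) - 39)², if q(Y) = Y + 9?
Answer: 1024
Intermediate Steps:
q(Y) = 9 + Y
(q(-2) - 39)² = ((9 - 2) - 39)² = (7 - 39)² = (-32)² = 1024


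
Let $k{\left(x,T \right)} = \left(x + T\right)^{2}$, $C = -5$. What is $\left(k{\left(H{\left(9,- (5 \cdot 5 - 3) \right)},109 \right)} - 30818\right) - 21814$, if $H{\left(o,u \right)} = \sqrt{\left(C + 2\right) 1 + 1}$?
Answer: $-40753 + 218 i \sqrt{2} \approx -40753.0 + 308.3 i$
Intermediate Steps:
$H{\left(o,u \right)} = i \sqrt{2}$ ($H{\left(o,u \right)} = \sqrt{\left(-5 + 2\right) 1 + 1} = \sqrt{\left(-3\right) 1 + 1} = \sqrt{-3 + 1} = \sqrt{-2} = i \sqrt{2}$)
$k{\left(x,T \right)} = \left(T + x\right)^{2}$
$\left(k{\left(H{\left(9,- (5 \cdot 5 - 3) \right)},109 \right)} - 30818\right) - 21814 = \left(\left(109 + i \sqrt{2}\right)^{2} - 30818\right) - 21814 = \left(-30818 + \left(109 + i \sqrt{2}\right)^{2}\right) - 21814 = -52632 + \left(109 + i \sqrt{2}\right)^{2}$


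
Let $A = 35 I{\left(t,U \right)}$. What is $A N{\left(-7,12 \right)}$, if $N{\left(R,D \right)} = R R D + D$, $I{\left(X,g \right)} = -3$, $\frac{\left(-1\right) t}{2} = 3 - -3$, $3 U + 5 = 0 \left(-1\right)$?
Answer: $-63000$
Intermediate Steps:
$U = - \frac{5}{3}$ ($U = - \frac{5}{3} + \frac{0 \left(-1\right)}{3} = - \frac{5}{3} + \frac{1}{3} \cdot 0 = - \frac{5}{3} + 0 = - \frac{5}{3} \approx -1.6667$)
$t = -12$ ($t = - 2 \left(3 - -3\right) = - 2 \left(3 + 3\right) = \left(-2\right) 6 = -12$)
$A = -105$ ($A = 35 \left(-3\right) = -105$)
$N{\left(R,D \right)} = D + D R^{2}$ ($N{\left(R,D \right)} = R^{2} D + D = D R^{2} + D = D + D R^{2}$)
$A N{\left(-7,12 \right)} = - 105 \cdot 12 \left(1 + \left(-7\right)^{2}\right) = - 105 \cdot 12 \left(1 + 49\right) = - 105 \cdot 12 \cdot 50 = \left(-105\right) 600 = -63000$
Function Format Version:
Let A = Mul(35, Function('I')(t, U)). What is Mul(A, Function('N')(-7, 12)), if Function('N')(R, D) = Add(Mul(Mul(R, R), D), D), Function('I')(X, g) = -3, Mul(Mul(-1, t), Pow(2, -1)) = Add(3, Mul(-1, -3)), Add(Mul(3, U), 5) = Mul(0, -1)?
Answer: -63000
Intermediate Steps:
U = Rational(-5, 3) (U = Add(Rational(-5, 3), Mul(Rational(1, 3), Mul(0, -1))) = Add(Rational(-5, 3), Mul(Rational(1, 3), 0)) = Add(Rational(-5, 3), 0) = Rational(-5, 3) ≈ -1.6667)
t = -12 (t = Mul(-2, Add(3, Mul(-1, -3))) = Mul(-2, Add(3, 3)) = Mul(-2, 6) = -12)
A = -105 (A = Mul(35, -3) = -105)
Function('N')(R, D) = Add(D, Mul(D, Pow(R, 2))) (Function('N')(R, D) = Add(Mul(Pow(R, 2), D), D) = Add(Mul(D, Pow(R, 2)), D) = Add(D, Mul(D, Pow(R, 2))))
Mul(A, Function('N')(-7, 12)) = Mul(-105, Mul(12, Add(1, Pow(-7, 2)))) = Mul(-105, Mul(12, Add(1, 49))) = Mul(-105, Mul(12, 50)) = Mul(-105, 600) = -63000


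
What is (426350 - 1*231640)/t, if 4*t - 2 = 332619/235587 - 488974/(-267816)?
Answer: 8190017671814880/55077423971 ≈ 1.4870e+5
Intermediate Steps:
t = 55077423971/42062645328 (t = 1/2 + (332619/235587 - 488974/(-267816))/4 = 1/2 + (332619*(1/235587) - 488974*(-1/267816))/4 = 1/2 + (110873/78529 + 244487/133908)/4 = 1/2 + (1/4)*(34046101307/10515661332) = 1/2 + 34046101307/42062645328 = 55077423971/42062645328 ≈ 1.3094)
(426350 - 1*231640)/t = (426350 - 1*231640)/(55077423971/42062645328) = (426350 - 231640)*(42062645328/55077423971) = 194710*(42062645328/55077423971) = 8190017671814880/55077423971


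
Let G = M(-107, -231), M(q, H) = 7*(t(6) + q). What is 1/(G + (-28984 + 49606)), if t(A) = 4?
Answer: 1/19901 ≈ 5.0249e-5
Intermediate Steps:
M(q, H) = 28 + 7*q (M(q, H) = 7*(4 + q) = 28 + 7*q)
G = -721 (G = 28 + 7*(-107) = 28 - 749 = -721)
1/(G + (-28984 + 49606)) = 1/(-721 + (-28984 + 49606)) = 1/(-721 + 20622) = 1/19901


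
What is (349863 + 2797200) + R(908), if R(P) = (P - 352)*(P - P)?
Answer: 3147063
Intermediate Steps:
R(P) = 0 (R(P) = (-352 + P)*0 = 0)
(349863 + 2797200) + R(908) = (349863 + 2797200) + 0 = 3147063 + 0 = 3147063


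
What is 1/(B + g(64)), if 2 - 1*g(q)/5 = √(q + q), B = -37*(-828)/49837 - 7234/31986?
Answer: -6599622838810433589/1964328264870662883359 - 25411110744605835240*√2/1964328264870662883359 ≈ -0.021654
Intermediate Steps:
B = 309701119/797043141 (B = 30636*(1/49837) - 7234*1/31986 = 30636/49837 - 3617/15993 = 309701119/797043141 ≈ 0.38856)
g(q) = 10 - 5*√2*√q (g(q) = 10 - 5*√(q + q) = 10 - 5*√2*√q)
1/(B + g(64)) = 1/(309701119/797043141 + (10 - 5*√2*√64)) = 1/(309701119/797043141 + (10 - 5*√2*8)) = 1/(309701119/797043141 + (10 - 40*√2)) = 1/(8280132529/797043141 - 40*√2)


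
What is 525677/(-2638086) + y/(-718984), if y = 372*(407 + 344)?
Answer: -69685044635/118546351539 ≈ -0.58783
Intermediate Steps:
y = 279372 (y = 372*751 = 279372)
525677/(-2638086) + y/(-718984) = 525677/(-2638086) + 279372/(-718984) = 525677*(-1/2638086) + 279372*(-1/718984) = -525677/2638086 - 69843/179746 = -69685044635/118546351539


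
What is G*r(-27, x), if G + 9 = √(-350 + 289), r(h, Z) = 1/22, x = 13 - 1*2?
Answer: -9/22 + I*√61/22 ≈ -0.40909 + 0.35501*I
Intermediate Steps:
x = 11 (x = 13 - 2 = 11)
r(h, Z) = 1/22
G = -9 + I*√61 (G = -9 + √(-350 + 289) = -9 + √(-61) = -9 + I*√61 ≈ -9.0 + 7.8102*I)
G*r(-27, x) = (-9 + I*√61)*(1/22) = -9/22 + I*√61/22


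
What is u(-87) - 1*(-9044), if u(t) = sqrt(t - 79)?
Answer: 9044 + I*sqrt(166) ≈ 9044.0 + 12.884*I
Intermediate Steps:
u(t) = sqrt(-79 + t)
u(-87) - 1*(-9044) = sqrt(-79 - 87) - 1*(-9044) = sqrt(-166) + 9044 = I*sqrt(166) + 9044 = 9044 + I*sqrt(166)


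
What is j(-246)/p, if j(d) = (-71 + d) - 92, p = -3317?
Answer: 409/3317 ≈ 0.12330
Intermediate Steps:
j(d) = -163 + d
j(-246)/p = (-163 - 246)/(-3317) = -409*(-1/3317) = 409/3317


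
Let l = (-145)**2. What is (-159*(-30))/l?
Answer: 954/4205 ≈ 0.22687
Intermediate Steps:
l = 21025
(-159*(-30))/l = -159*(-30)/21025 = 4770*(1/21025) = 954/4205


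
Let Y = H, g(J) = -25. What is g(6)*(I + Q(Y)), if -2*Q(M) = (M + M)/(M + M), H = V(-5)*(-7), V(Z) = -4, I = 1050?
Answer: -52475/2 ≈ -26238.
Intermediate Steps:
H = 28 (H = -4*(-7) = 28)
Y = 28
Q(M) = -½ (Q(M) = -(M + M)/(2*(M + M)) = -2*M/(2*(2*M)) = -2*M*1/(2*M)/2 = -½*1 = -½)
g(6)*(I + Q(Y)) = -25*(1050 - ½) = -25*2099/2 = -52475/2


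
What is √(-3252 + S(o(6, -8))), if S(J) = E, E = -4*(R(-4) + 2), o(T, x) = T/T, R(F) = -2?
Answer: 2*I*√813 ≈ 57.026*I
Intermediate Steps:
o(T, x) = 1
E = 0 (E = -4*(-2 + 2) = -4*0 = 0)
S(J) = 0
√(-3252 + S(o(6, -8))) = √(-3252 + 0) = √(-3252) = 2*I*√813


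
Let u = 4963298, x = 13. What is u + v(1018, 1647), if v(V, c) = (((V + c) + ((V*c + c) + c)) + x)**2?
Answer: 2831208297222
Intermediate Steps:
v(V, c) = (13 + V + 3*c + V*c)**2 (v(V, c) = (((V + c) + ((V*c + c) + c)) + 13)**2 = (((V + c) + ((c + V*c) + c)) + 13)**2 = (((V + c) + (2*c + V*c)) + 13)**2 = ((V + 3*c + V*c) + 13)**2 = (13 + V + 3*c + V*c)**2)
u + v(1018, 1647) = 4963298 + (13 + 1018 + 3*1647 + 1018*1647)**2 = 4963298 + (13 + 1018 + 4941 + 1676646)**2 = 4963298 + 1682618**2 = 4963298 + 2831203333924 = 2831208297222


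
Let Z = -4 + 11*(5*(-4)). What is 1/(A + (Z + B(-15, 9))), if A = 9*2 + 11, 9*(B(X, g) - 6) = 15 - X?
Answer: -3/557 ≈ -0.0053860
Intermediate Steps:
B(X, g) = 23/3 - X/9 (B(X, g) = 6 + (15 - X)/9 = 6 + (5/3 - X/9) = 23/3 - X/9)
Z = -224 (Z = -4 + 11*(-20) = -4 - 220 = -224)
A = 29 (A = 18 + 11 = 29)
1/(A + (Z + B(-15, 9))) = 1/(29 + (-224 + (23/3 - ⅑*(-15)))) = 1/(29 + (-224 + (23/3 + 5/3))) = 1/(29 + (-224 + 28/3)) = 1/(29 - 644/3) = 1/(-557/3) = -3/557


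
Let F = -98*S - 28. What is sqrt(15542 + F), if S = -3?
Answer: 8*sqrt(247) ≈ 125.73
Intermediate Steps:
F = 266 (F = -98*(-3) - 28 = 294 - 28 = 266)
sqrt(15542 + F) = sqrt(15542 + 266) = sqrt(15808) = 8*sqrt(247)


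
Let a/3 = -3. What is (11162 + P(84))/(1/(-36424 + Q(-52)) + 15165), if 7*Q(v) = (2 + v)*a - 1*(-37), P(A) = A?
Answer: 1430946663/1929602179 ≈ 0.74158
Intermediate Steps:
a = -9 (a = 3*(-3) = -9)
Q(v) = 19/7 - 9*v/7 (Q(v) = ((2 + v)*(-9) - 1*(-37))/7 = ((-18 - 9*v) + 37)/7 = (19 - 9*v)/7 = 19/7 - 9*v/7)
(11162 + P(84))/(1/(-36424 + Q(-52)) + 15165) = (11162 + 84)/(1/(-36424 + (19/7 - 9/7*(-52))) + 15165) = 11246/(1/(-36424 + (19/7 + 468/7)) + 15165) = 11246/(1/(-36424 + 487/7) + 15165) = 11246/(1/(-254481/7) + 15165) = 11246/(-7/254481 + 15165) = 11246/(3859204358/254481) = 11246*(254481/3859204358) = 1430946663/1929602179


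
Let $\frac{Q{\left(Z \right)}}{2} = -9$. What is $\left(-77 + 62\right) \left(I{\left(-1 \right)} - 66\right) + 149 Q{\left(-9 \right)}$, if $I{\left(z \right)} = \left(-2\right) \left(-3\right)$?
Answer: $-1782$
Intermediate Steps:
$I{\left(z \right)} = 6$
$Q{\left(Z \right)} = -18$ ($Q{\left(Z \right)} = 2 \left(-9\right) = -18$)
$\left(-77 + 62\right) \left(I{\left(-1 \right)} - 66\right) + 149 Q{\left(-9 \right)} = \left(-77 + 62\right) \left(6 - 66\right) + 149 \left(-18\right) = \left(-15\right) \left(-60\right) - 2682 = 900 - 2682 = -1782$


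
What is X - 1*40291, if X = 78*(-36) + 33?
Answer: -43066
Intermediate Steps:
X = -2775 (X = -2808 + 33 = -2775)
X - 1*40291 = -2775 - 1*40291 = -2775 - 40291 = -43066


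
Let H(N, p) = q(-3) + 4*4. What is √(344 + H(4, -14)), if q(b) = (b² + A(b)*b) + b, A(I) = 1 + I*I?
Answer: 4*√21 ≈ 18.330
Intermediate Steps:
A(I) = 1 + I²
q(b) = b + b² + b*(1 + b²) (q(b) = (b² + (1 + b²)*b) + b = (b² + b*(1 + b²)) + b = b + b² + b*(1 + b²))
H(N, p) = -8 (H(N, p) = -3*(2 - 3 + (-3)²) + 4*4 = -3*(2 - 3 + 9) + 16 = -3*8 + 16 = -24 + 16 = -8)
√(344 + H(4, -14)) = √(344 - 8) = √336 = 4*√21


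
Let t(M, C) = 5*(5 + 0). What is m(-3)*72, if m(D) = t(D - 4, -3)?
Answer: 1800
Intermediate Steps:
t(M, C) = 25 (t(M, C) = 5*5 = 25)
m(D) = 25
m(-3)*72 = 25*72 = 1800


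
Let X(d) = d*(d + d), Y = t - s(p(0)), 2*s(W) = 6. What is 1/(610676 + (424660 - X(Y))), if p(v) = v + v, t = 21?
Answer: 1/1034688 ≈ 9.6647e-7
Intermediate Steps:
p(v) = 2*v
s(W) = 3 (s(W) = (½)*6 = 3)
Y = 18 (Y = 21 - 1*3 = 21 - 3 = 18)
X(d) = 2*d² (X(d) = d*(2*d) = 2*d²)
1/(610676 + (424660 - X(Y))) = 1/(610676 + (424660 - 2*18²)) = 1/(610676 + (424660 - 2*324)) = 1/(610676 + (424660 - 1*648)) = 1/(610676 + (424660 - 648)) = 1/(610676 + 424012) = 1/1034688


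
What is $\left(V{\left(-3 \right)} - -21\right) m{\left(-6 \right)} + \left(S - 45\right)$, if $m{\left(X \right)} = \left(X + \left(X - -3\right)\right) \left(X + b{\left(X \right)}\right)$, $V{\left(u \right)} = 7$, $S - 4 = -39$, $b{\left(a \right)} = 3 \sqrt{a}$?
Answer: $1432 - 756 i \sqrt{6} \approx 1432.0 - 1851.8 i$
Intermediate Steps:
$S = -35$ ($S = 4 - 39 = -35$)
$m{\left(X \right)} = \left(3 + 2 X\right) \left(X + 3 \sqrt{X}\right)$ ($m{\left(X \right)} = \left(X + \left(X - -3\right)\right) \left(X + 3 \sqrt{X}\right) = \left(X + \left(X + 3\right)\right) \left(X + 3 \sqrt{X}\right) = \left(X + \left(3 + X\right)\right) \left(X + 3 \sqrt{X}\right) = \left(3 + 2 X\right) \left(X + 3 \sqrt{X}\right)$)
$\left(V{\left(-3 \right)} - -21\right) m{\left(-6 \right)} + \left(S - 45\right) = \left(7 - -21\right) \left(2 \left(-6\right)^{2} + 3 \left(-6\right) + 6 \left(-6\right)^{\frac{3}{2}} + 9 \sqrt{-6}\right) - 80 = \left(7 + 21\right) \left(2 \cdot 36 - 18 + 6 \left(- 6 i \sqrt{6}\right) + 9 i \sqrt{6}\right) - 80 = 28 \left(72 - 18 - 36 i \sqrt{6} + 9 i \sqrt{6}\right) - 80 = 28 \left(54 - 27 i \sqrt{6}\right) - 80 = \left(1512 - 756 i \sqrt{6}\right) - 80 = 1432 - 756 i \sqrt{6}$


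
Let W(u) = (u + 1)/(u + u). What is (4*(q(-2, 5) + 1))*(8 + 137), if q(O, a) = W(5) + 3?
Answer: 2668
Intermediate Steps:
W(u) = (1 + u)/(2*u) (W(u) = (1 + u)/((2*u)) = (1 + u)*(1/(2*u)) = (1 + u)/(2*u))
q(O, a) = 18/5 (q(O, a) = (½)*(1 + 5)/5 + 3 = (½)*(⅕)*6 + 3 = ⅗ + 3 = 18/5)
(4*(q(-2, 5) + 1))*(8 + 137) = (4*(18/5 + 1))*(8 + 137) = (4*(23/5))*145 = (92/5)*145 = 2668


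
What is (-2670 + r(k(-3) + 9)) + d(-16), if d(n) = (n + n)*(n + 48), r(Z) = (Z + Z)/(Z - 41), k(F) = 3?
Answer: -107150/29 ≈ -3694.8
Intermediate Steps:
r(Z) = 2*Z/(-41 + Z) (r(Z) = (2*Z)/(-41 + Z) = 2*Z/(-41 + Z))
d(n) = 2*n*(48 + n) (d(n) = (2*n)*(48 + n) = 2*n*(48 + n))
(-2670 + r(k(-3) + 9)) + d(-16) = (-2670 + 2*(3 + 9)/(-41 + (3 + 9))) + 2*(-16)*(48 - 16) = (-2670 + 2*12/(-41 + 12)) + 2*(-16)*32 = (-2670 + 2*12/(-29)) - 1024 = (-2670 + 2*12*(-1/29)) - 1024 = (-2670 - 24/29) - 1024 = -77454/29 - 1024 = -107150/29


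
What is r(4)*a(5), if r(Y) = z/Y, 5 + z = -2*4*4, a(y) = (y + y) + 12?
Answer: -407/2 ≈ -203.50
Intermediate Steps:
a(y) = 12 + 2*y (a(y) = 2*y + 12 = 12 + 2*y)
z = -37 (z = -5 - 2*4*4 = -5 - 8*4 = -5 - 32 = -37)
r(Y) = -37/Y
r(4)*a(5) = (-37/4)*(12 + 2*5) = (-37*¼)*(12 + 10) = -37/4*22 = -407/2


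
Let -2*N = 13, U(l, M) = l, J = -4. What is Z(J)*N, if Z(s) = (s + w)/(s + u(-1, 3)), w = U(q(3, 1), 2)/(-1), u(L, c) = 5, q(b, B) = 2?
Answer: 39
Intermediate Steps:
w = -2 (w = 2/(-1) = 2*(-1) = -2)
N = -13/2 (N = -1/2*13 = -13/2 ≈ -6.5000)
Z(s) = (-2 + s)/(5 + s) (Z(s) = (s - 2)/(s + 5) = (-2 + s)/(5 + s))
Z(J)*N = ((-2 - 4)/(5 - 4))*(-13/2) = (-6/1)*(-13/2) = (1*(-6))*(-13/2) = -6*(-13/2) = 39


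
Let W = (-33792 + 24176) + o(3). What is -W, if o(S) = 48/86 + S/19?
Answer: 7855687/817 ≈ 9615.3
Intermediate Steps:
o(S) = 24/43 + S/19 (o(S) = 48*(1/86) + S*(1/19) = 24/43 + S/19)
W = -7855687/817 (W = (-33792 + 24176) + (24/43 + (1/19)*3) = -9616 + (24/43 + 3/19) = -9616 + 585/817 = -7855687/817 ≈ -9615.3)
-W = -1*(-7855687/817) = 7855687/817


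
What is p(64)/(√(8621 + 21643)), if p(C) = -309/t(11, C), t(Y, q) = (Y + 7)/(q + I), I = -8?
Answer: -721*√7566/11349 ≈ -5.5260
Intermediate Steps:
t(Y, q) = (7 + Y)/(-8 + q) (t(Y, q) = (Y + 7)/(q - 8) = (7 + Y)/(-8 + q))
p(C) = 412/3 - 103*C/6 (p(C) = -309*(-8 + C)/(7 + 11) = -(-412/3 + 103*C/6) = -309*(-4/9 + C/18) = 412/3 - 103*C/6)
p(64)/(√(8621 + 21643)) = (412/3 - 103/6*64)/(√(8621 + 21643)) = (412/3 - 3296/3)/(√30264) = -2884*√7566/15132/3 = -721*√7566/11349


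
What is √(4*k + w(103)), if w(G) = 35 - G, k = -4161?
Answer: 2*I*√4178 ≈ 129.27*I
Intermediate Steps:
√(4*k + w(103)) = √(4*(-4161) + (35 - 1*103)) = √(-16644 + (35 - 103)) = √(-16644 - 68) = √(-16712) = 2*I*√4178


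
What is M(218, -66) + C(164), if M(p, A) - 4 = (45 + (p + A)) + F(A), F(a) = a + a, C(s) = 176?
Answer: 245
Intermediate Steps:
F(a) = 2*a
M(p, A) = 49 + p + 3*A (M(p, A) = 4 + ((45 + (p + A)) + 2*A) = 4 + ((45 + (A + p)) + 2*A) = 4 + ((45 + A + p) + 2*A) = 4 + (45 + p + 3*A) = 49 + p + 3*A)
M(218, -66) + C(164) = (49 + 218 + 3*(-66)) + 176 = (49 + 218 - 198) + 176 = 69 + 176 = 245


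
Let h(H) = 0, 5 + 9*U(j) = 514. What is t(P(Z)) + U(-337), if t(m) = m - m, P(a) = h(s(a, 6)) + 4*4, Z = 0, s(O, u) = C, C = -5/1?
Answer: 509/9 ≈ 56.556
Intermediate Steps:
C = -5 (C = -5*1 = -5)
s(O, u) = -5
U(j) = 509/9 (U(j) = -5/9 + (⅑)*514 = -5/9 + 514/9 = 509/9)
P(a) = 16 (P(a) = 0 + 4*4 = 0 + 16 = 16)
t(m) = 0
t(P(Z)) + U(-337) = 0 + 509/9 = 509/9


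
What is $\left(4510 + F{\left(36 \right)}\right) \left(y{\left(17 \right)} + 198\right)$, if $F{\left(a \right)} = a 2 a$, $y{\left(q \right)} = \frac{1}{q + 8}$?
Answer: $\frac{35162002}{25} \approx 1.4065 \cdot 10^{6}$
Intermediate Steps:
$y{\left(q \right)} = \frac{1}{8 + q}$
$F{\left(a \right)} = 2 a^{2}$ ($F{\left(a \right)} = 2 a a = 2 a^{2}$)
$\left(4510 + F{\left(36 \right)}\right) \left(y{\left(17 \right)} + 198\right) = \left(4510 + 2 \cdot 36^{2}\right) \left(\frac{1}{8 + 17} + 198\right) = \left(4510 + 2 \cdot 1296\right) \left(\frac{1}{25} + 198\right) = \left(4510 + 2592\right) \left(\frac{1}{25} + 198\right) = 7102 \cdot \frac{4951}{25} = \frac{35162002}{25}$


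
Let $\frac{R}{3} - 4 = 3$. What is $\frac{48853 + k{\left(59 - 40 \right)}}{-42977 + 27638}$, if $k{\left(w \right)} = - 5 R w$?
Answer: $- \frac{46858}{15339} \approx -3.0548$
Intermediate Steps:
$R = 21$ ($R = 12 + 3 \cdot 3 = 12 + 9 = 21$)
$k{\left(w \right)} = - 105 w$ ($k{\left(w \right)} = \left(-5\right) 21 w = - 105 w$)
$\frac{48853 + k{\left(59 - 40 \right)}}{-42977 + 27638} = \frac{48853 - 105 \left(59 - 40\right)}{-42977 + 27638} = \frac{48853 - 1995}{-15339} = \left(48853 - 1995\right) \left(- \frac{1}{15339}\right) = 46858 \left(- \frac{1}{15339}\right) = - \frac{46858}{15339}$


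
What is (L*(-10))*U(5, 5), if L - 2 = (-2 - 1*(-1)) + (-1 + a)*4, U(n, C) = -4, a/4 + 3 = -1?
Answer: -2680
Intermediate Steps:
a = -16 (a = -12 + 4*(-1) = -12 - 4 = -16)
L = -67 (L = 2 + ((-2 - 1*(-1)) + (-1 - 16)*4) = 2 + ((-2 + 1) - 17*4) = 2 + (-1 - 68) = 2 - 69 = -67)
(L*(-10))*U(5, 5) = -67*(-10)*(-4) = 670*(-4) = -2680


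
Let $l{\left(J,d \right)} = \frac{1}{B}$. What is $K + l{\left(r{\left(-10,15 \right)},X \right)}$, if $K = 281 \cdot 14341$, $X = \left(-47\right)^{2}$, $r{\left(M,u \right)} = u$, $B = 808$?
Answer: $\frac{3256095369}{808} \approx 4.0298 \cdot 10^{6}$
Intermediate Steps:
$X = 2209$
$l{\left(J,d \right)} = \frac{1}{808}$
$K = 4029821$
$K + l{\left(r{\left(-10,15 \right)},X \right)} = 4029821 + \frac{1}{808} = \frac{3256095369}{808}$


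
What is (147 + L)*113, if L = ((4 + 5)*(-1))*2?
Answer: 14577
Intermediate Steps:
L = -18 (L = (9*(-1))*2 = -9*2 = -18)
(147 + L)*113 = (147 - 18)*113 = 129*113 = 14577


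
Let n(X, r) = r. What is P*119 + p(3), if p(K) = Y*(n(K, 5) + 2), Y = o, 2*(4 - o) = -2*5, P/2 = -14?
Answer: -3269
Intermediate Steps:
P = -28 (P = 2*(-14) = -28)
o = 9 (o = 4 - (-1)*5 = 4 - 1/2*(-10) = 4 + 5 = 9)
Y = 9
p(K) = 63 (p(K) = 9*(5 + 2) = 9*7 = 63)
P*119 + p(3) = -28*119 + 63 = -3332 + 63 = -3269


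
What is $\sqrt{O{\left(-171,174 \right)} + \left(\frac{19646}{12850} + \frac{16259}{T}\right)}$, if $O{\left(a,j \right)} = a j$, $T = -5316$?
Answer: $\frac{i \sqrt{347123401951374471}}{3415530} \approx 172.5 i$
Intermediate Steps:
$\sqrt{O{\left(-171,174 \right)} + \left(\frac{19646}{12850} + \frac{16259}{T}\right)} = \sqrt{\left(-171\right) 174 + \left(\frac{19646}{12850} + \frac{16259}{-5316}\right)} = \sqrt{-29754 + \left(19646 \cdot \frac{1}{12850} + 16259 \left(- \frac{1}{5316}\right)\right)} = \sqrt{-29754 + \left(\frac{9823}{6425} - \frac{16259}{5316}\right)} = \sqrt{-29754 - \frac{52245007}{34155300}} = \sqrt{- \frac{1016309041207}{34155300}} = \frac{i \sqrt{347123401951374471}}{3415530}$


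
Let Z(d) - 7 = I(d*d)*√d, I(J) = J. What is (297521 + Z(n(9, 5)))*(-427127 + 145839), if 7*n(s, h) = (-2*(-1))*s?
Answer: -83691056064 - 39058848*√14/49 ≈ -8.3694e+10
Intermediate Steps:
n(s, h) = 2*s/7 (n(s, h) = ((-2*(-1))*s)/7 = (2*s)/7 = 2*s/7)
Z(d) = 7 + d^(5/2) (Z(d) = 7 + (d*d)*√d = 7 + d²*√d = 7 + d^(5/2))
(297521 + Z(n(9, 5)))*(-427127 + 145839) = (297521 + (7 + ((2/7)*9)^(5/2)))*(-427127 + 145839) = (297521 + (7 + (18/7)^(5/2)))*(-281288) = (297521 + (7 + 972*√14/343))*(-281288) = (297528 + 972*√14/343)*(-281288) = -83691056064 - 39058848*√14/49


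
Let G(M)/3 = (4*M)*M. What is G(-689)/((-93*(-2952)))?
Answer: 474721/22878 ≈ 20.750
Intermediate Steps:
G(M) = 12*M² (G(M) = 3*((4*M)*M) = 3*(4*M²) = 12*M²)
G(-689)/((-93*(-2952))) = (12*(-689)²)/((-93*(-2952))) = (12*474721)/274536 = 5696652*(1/274536) = 474721/22878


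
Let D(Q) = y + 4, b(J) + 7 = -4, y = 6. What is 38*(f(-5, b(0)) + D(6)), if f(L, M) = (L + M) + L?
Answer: -418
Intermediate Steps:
b(J) = -11 (b(J) = -7 - 4 = -11)
f(L, M) = M + 2*L
D(Q) = 10 (D(Q) = 6 + 4 = 10)
38*(f(-5, b(0)) + D(6)) = 38*((-11 + 2*(-5)) + 10) = 38*((-11 - 10) + 10) = 38*(-21 + 10) = 38*(-11) = -418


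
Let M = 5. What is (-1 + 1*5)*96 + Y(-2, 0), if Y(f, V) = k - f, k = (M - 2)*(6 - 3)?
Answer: 395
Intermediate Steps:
k = 9 (k = (5 - 2)*(6 - 3) = 3*3 = 9)
Y(f, V) = 9 - f
(-1 + 1*5)*96 + Y(-2, 0) = (-1 + 1*5)*96 + (9 - 1*(-2)) = (-1 + 5)*96 + (9 + 2) = 4*96 + 11 = 384 + 11 = 395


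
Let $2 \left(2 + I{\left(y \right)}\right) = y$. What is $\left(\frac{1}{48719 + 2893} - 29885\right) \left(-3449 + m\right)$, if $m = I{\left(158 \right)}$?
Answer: $\frac{433421317939}{4301} \approx 1.0077 \cdot 10^{8}$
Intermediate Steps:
$I{\left(y \right)} = -2 + \frac{y}{2}$
$m = 77$ ($m = -2 + \frac{1}{2} \cdot 158 = -2 + 79 = 77$)
$\left(\frac{1}{48719 + 2893} - 29885\right) \left(-3449 + m\right) = \left(\frac{1}{48719 + 2893} - 29885\right) \left(-3449 + 77\right) = \left(\frac{1}{51612} - 29885\right) \left(-3372\right) = \left(- \frac{1542424619}{51612}\right) \left(-3372\right) = \frac{433421317939}{4301}$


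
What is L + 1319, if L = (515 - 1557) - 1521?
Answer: -1244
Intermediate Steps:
L = -2563 (L = -1042 - 1521 = -2563)
L + 1319 = -2563 + 1319 = -1244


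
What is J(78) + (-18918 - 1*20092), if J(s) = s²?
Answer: -32926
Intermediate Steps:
J(78) + (-18918 - 1*20092) = 78² + (-18918 - 1*20092) = 6084 + (-18918 - 20092) = 6084 - 39010 = -32926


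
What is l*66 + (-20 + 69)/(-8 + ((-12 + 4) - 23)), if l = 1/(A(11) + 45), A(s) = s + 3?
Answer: -317/2301 ≈ -0.13777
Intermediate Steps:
A(s) = 3 + s
l = 1/59 (l = 1/((3 + 11) + 45) = 1/(14 + 45) = 1/59 ≈ 0.016949)
l*66 + (-20 + 69)/(-8 + ((-12 + 4) - 23)) = (1/59)*66 + (-20 + 69)/(-8 + ((-12 + 4) - 23)) = 66/59 + 49/(-8 + (-8 - 23)) = 66/59 + 49/(-8 - 31) = 66/59 + 49/(-39) = 66/59 + 49*(-1/39) = 66/59 - 49/39 = -317/2301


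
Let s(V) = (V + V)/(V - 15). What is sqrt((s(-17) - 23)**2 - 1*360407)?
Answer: I*sqrt(92140991)/16 ≈ 599.94*I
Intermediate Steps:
s(V) = 2*V/(-15 + V) (s(V) = (2*V)/(-15 + V) = 2*V/(-15 + V))
sqrt((s(-17) - 23)**2 - 1*360407) = sqrt((2*(-17)/(-15 - 17) - 23)**2 - 1*360407) = sqrt((2*(-17)/(-32) - 23)**2 - 360407) = sqrt((2*(-17)*(-1/32) - 23)**2 - 360407) = sqrt((17/16 - 23)**2 - 360407) = sqrt((-351/16)**2 - 360407) = sqrt(123201/256 - 360407) = sqrt(-92140991/256) = I*sqrt(92140991)/16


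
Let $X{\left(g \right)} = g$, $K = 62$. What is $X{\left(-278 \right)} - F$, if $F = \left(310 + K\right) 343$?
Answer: $-127874$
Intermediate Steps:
$F = 127596$ ($F = \left(310 + 62\right) 343 = 372 \cdot 343 = 127596$)
$X{\left(-278 \right)} - F = -278 - 127596 = -127874$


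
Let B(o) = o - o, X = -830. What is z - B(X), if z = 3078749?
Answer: 3078749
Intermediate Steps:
B(o) = 0
z - B(X) = 3078749 - 1*0 = 3078749 + 0 = 3078749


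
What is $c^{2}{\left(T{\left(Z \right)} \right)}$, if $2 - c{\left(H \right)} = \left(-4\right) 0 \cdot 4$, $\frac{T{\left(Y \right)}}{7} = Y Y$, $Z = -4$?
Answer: $4$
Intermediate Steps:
$T{\left(Y \right)} = 7 Y^{2}$ ($T{\left(Y \right)} = 7 Y Y = 7 Y^{2}$)
$c{\left(H \right)} = 2$ ($c{\left(H \right)} = 2 - \left(-4\right) 0 \cdot 4 = 2 - 0 \cdot 4 = 2 - 0 = 2 + 0 = 2$)
$c^{2}{\left(T{\left(Z \right)} \right)} = 2^{2} = 4$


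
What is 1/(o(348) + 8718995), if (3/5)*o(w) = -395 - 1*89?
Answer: 3/26154565 ≈ 1.1470e-7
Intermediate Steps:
o(w) = -2420/3 (o(w) = 5*(-395 - 1*89)/3 = 5*(-395 - 89)/3 = (5/3)*(-484) = -2420/3)
1/(o(348) + 8718995) = 1/(-2420/3 + 8718995) = 1/(26154565/3) = 3/26154565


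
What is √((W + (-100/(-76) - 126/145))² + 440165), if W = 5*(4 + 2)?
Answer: √3347899376286/2755 ≈ 664.15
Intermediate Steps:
W = 30 (W = 5*6 = 30)
√((W + (-100/(-76) - 126/145))² + 440165) = √((30 + (-100/(-76) - 126/145))² + 440165) = √((30 + (-100*(-1/76) - 126*1/145))² + 440165) = √((30 + (25/19 - 126/145))² + 440165) = √((30 + 1231/2755)² + 440165) = √((83881/2755)² + 440165) = √(7036022161/7590025 + 440165) = √(3347899376286/7590025) = √3347899376286/2755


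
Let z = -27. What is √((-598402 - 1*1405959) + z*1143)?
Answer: I*√2035222 ≈ 1426.6*I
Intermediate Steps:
√((-598402 - 1*1405959) + z*1143) = √((-598402 - 1*1405959) - 27*1143) = √((-598402 - 1405959) - 30861) = √(-2004361 - 30861) = √(-2035222) = I*√2035222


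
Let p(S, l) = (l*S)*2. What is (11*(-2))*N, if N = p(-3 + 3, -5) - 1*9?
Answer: 198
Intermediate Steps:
p(S, l) = 2*S*l (p(S, l) = (S*l)*2 = 2*S*l)
N = -9 (N = 2*(-3 + 3)*(-5) - 1*9 = 2*0*(-5) - 9 = 0 - 9 = -9)
(11*(-2))*N = (11*(-2))*(-9) = -22*(-9) = 198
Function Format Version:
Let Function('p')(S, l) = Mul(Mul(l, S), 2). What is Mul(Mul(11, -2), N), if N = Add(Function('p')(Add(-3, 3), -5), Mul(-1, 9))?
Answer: 198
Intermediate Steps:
Function('p')(S, l) = Mul(2, S, l) (Function('p')(S, l) = Mul(Mul(S, l), 2) = Mul(2, S, l))
N = -9 (N = Add(Mul(2, Add(-3, 3), -5), Mul(-1, 9)) = Add(Mul(2, 0, -5), -9) = Add(0, -9) = -9)
Mul(Mul(11, -2), N) = Mul(Mul(11, -2), -9) = Mul(-22, -9) = 198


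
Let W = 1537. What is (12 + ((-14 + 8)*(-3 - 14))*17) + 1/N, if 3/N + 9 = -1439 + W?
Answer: 5327/3 ≈ 1775.7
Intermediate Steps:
N = 3/89 (N = 3/(-9 + (-1439 + 1537)) = 3/(-9 + 98) = 3/89 ≈ 0.033708)
(12 + ((-14 + 8)*(-3 - 14))*17) + 1/N = (12 + ((-14 + 8)*(-3 - 14))*17) + 1/(3/89) = (12 - 6*(-17)*17) + 89/3 = (12 + 102*17) + 89/3 = (12 + 1734) + 89/3 = 1746 + 89/3 = 5327/3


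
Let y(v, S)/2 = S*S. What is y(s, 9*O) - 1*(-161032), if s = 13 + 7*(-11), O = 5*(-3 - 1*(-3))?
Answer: 161032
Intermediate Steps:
O = 0 (O = 5*(-3 + 3) = 5*0 = 0)
s = -64 (s = 13 - 77 = -64)
y(v, S) = 2*S**2 (y(v, S) = 2*(S*S) = 2*S**2)
y(s, 9*O) - 1*(-161032) = 2*(9*0)**2 - 1*(-161032) = 2*0**2 + 161032 = 2*0 + 161032 = 0 + 161032 = 161032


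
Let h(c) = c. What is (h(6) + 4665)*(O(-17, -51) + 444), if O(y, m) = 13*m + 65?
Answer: -719334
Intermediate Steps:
O(y, m) = 65 + 13*m
(h(6) + 4665)*(O(-17, -51) + 444) = (6 + 4665)*((65 + 13*(-51)) + 444) = 4671*((65 - 663) + 444) = 4671*(-598 + 444) = 4671*(-154) = -719334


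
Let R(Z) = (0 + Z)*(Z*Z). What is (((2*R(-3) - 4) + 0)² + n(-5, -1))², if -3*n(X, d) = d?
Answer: 101868649/9 ≈ 1.1319e+7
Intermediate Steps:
R(Z) = Z³ (R(Z) = Z*Z² = Z³)
n(X, d) = -d/3
(((2*R(-3) - 4) + 0)² + n(-5, -1))² = (((2*(-3)³ - 4) + 0)² - ⅓*(-1))² = (((2*(-27) - 4) + 0)² + ⅓)² = (((-54 - 4) + 0)² + ⅓)² = ((-58 + 0)² + ⅓)² = ((-58)² + ⅓)² = (3364 + ⅓)² = (10093/3)² = 101868649/9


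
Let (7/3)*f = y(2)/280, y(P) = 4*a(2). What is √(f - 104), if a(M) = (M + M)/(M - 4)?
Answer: I*√127415/35 ≈ 10.199*I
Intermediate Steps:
a(M) = 2*M/(-4 + M) (a(M) = (2*M)/(-4 + M) = 2*M/(-4 + M))
y(P) = -8 (y(P) = 4*(2*2/(-4 + 2)) = 4*(2*2/(-2)) = 4*(2*2*(-½)) = 4*(-2) = -8)
f = -3/245 (f = 3*(-8/280)/7 = 3*(-8*1/280)/7 = (3/7)*(-1/35) = -3/245 ≈ -0.012245)
√(f - 104) = √(-3/245 - 104) = √(-25483/245) = I*√127415/35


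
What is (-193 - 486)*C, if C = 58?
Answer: -39382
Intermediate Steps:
(-193 - 486)*C = (-193 - 486)*58 = -679*58 = -39382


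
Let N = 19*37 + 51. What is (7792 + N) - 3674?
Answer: 4872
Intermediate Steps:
N = 754 (N = 703 + 51 = 754)
(7792 + N) - 3674 = (7792 + 754) - 3674 = 8546 - 3674 = 4872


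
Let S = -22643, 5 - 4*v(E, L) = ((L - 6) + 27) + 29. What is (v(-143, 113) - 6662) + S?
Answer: -58689/2 ≈ -29345.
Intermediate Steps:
v(E, L) = -45/4 - L/4 (v(E, L) = 5/4 - (((L - 6) + 27) + 29)/4 = 5/4 - (((-6 + L) + 27) + 29)/4 = 5/4 - ((21 + L) + 29)/4 = 5/4 - (50 + L)/4 = 5/4 + (-25/2 - L/4) = -45/4 - L/4)
(v(-143, 113) - 6662) + S = ((-45/4 - ¼*113) - 6662) - 22643 = ((-45/4 - 113/4) - 6662) - 22643 = (-79/2 - 6662) - 22643 = -13403/2 - 22643 = -58689/2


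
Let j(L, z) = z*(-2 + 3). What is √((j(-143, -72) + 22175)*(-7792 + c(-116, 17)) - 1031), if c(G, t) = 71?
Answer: I*√170658294 ≈ 13064.0*I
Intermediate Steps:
j(L, z) = z (j(L, z) = z*1 = z)
√((j(-143, -72) + 22175)*(-7792 + c(-116, 17)) - 1031) = √((-72 + 22175)*(-7792 + 71) - 1031) = √(22103*(-7721) - 1031) = √(-170657263 - 1031) = √(-170658294) = I*√170658294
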